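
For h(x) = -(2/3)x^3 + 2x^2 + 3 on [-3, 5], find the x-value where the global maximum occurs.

-3

h'(x) = -2x^2 + 4x, which vanishes at x = 0 and x = 2.
Evaluating at the critical points and endpoints: h(-3) = 39,  h(0) = 3,  h(2) = 17/3,  h(5) = -91/3.
So the maximum is h(-3) = 39.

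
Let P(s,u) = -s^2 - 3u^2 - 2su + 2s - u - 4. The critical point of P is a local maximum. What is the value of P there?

∂P/∂s = -2s - 2u + 2 = 0 and ∂P/∂u = -2s - 6u - 1 = 0, so (s, u) = (7/4, -3/4).
The Hessian has P_{ss} = -2, P_{uu} = -6, P_{su} = -2, giving D = 8 > 0 with P_{ss} < 0, so the point is a local maximum.
P(7/4, -3/4) = -15/8.

-15/8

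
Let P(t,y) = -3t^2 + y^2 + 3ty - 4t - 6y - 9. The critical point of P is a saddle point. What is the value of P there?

∂P/∂t = -6t + 3y - 4 = 0 and ∂P/∂y = 3t + 2y - 6 = 0, so (t, y) = (10/21, 16/7).
The Hessian has P_{tt} = -6, P_{yy} = 2, P_{ty} = 3, giving D = -21 < 0, so the point is a saddle point.
P(10/21, 16/7) = -353/21.

-353/21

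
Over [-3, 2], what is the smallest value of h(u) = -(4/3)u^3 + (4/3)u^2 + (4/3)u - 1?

Differentiating, h'(u) = -4u^2 + (8/3)u + 4/3; which vanishes at u = -1/3 and u = 1.
Evaluating at the critical points and endpoints: h(-3) = 43, h(-1/3) = -101/81, h(1) = 1/3, h(2) = -11/3.
Hence the absolute minimum is -11/3 at u = 2.

-11/3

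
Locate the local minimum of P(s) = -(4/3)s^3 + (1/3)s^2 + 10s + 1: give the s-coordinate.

-3/2

P'(s) = -4s^2 + (2/3)s + 10 = 0 at s = -3/2, 5/3.
P''(s) = -8s + 2/3. P''(-3/2) = 38/3 > 0 ⇒ local minimum; P''(5/3) = -38/3 < 0 ⇒ local maximum.
Thus P has its local minimum at s = -3/2, with value -35/4.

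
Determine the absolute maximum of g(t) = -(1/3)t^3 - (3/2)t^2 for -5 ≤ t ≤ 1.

25/6

The derivative is -t^2 - 3t, which vanishes at t = -3 and t = 0.
Candidates: g(-5) = 25/6,  g(-3) = -9/2,  g(0) = 0,  g(1) = -11/6.
So the maximum is g(-5) = 25/6.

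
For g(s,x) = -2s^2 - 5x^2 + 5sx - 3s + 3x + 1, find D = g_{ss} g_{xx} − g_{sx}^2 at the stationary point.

∂g/∂s = -4s + 5x - 3 = 0 and ∂g/∂x = 5s - 10x + 3 = 0, so (s, x) = (-1, -1/5).
The Hessian has g_{ss} = -4, g_{xx} = -10, g_{sx} = 5, giving D = 15 > 0 with g_{ss} < 0, so the point is a local maximum.
D = (-4)·(-10) − (5)^2 = 15.

15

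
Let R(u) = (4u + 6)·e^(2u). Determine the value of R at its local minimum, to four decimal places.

-0.0366

By the product rule, R'(u) = (8u + 16)·e^(2u). Since e^(2u) > 0, the only critical point is u = -2.
R''(-2) has the same sign as 8 > 0, so this is a local minimum.
R(-2) = (-2)·e^(-4) ≈ -0.0366.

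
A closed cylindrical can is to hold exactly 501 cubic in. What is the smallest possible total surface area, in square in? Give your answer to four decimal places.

349.1990

With radius r and height h, πr²h = 501 so h = 501/(πr²), and S(r) = 2πr² + 2πrh = 2πr² + 2·501/r.
S'(r) = 4πr − 2·501/r² = 0 ⇒ r³ = 501/(2π), so r ≈ 4.3041 and h = 2r ≈ 8.6083.
S''(r) = 4π + 4·501/r³ > 0, so this is the minimum; S ≈ 349.1990.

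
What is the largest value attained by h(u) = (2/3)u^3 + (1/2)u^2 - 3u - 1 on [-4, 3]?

Differentiating, h'(u) = 2u^2 + u - 3; which vanishes at u = -3/2 and u = 1.
Compare values at every candidate in [-4, 3]: h(-4) = -71/3, h(-3/2) = 19/8, h(1) = -17/6, h(3) = 25/2.
The maximum over the interval is 25/2, attained at u = 3.

25/2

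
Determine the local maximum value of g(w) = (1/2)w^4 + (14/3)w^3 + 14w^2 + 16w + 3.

g'(w) = 2w^3 + 14w^2 + 28w + 16 = 0 at w = -4, -2, -1.
g''(w) = 6w^2 + 28w + 28. g''(-4) = 12 > 0 ⇒ local minimum; g''(-2) = -4 < 0 ⇒ local maximum; g''(-1) = 6 > 0 ⇒ local minimum.
So the local maximum value is g(-2) = -7/3.

-7/3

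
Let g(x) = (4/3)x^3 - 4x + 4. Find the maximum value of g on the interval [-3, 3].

Differentiating, g'(x) = 4x^2 - 4; which vanishes at x = -1 and x = 1.
Evaluating at the critical points and endpoints: g(-3) = -20, g(-1) = 20/3, g(1) = 4/3, g(3) = 28.
Hence the absolute maximum is 28 at x = 3.

28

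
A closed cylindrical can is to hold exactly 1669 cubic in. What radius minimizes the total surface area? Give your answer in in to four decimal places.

With radius r and height h, πr²h = 1669 so h = 1669/(πr²), and S(r) = 2πr² + 2πrh = 2πr² + 2·1669/r.
S'(r) = 4πr − 2·1669/r² = 0 ⇒ r³ = 1669/(2π), so r ≈ 6.4282 and h = 2r ≈ 12.8565.
S''(r) = 4π + 4·1669/r³ > 0, so this is the minimum; S ≈ 778.9067.

6.4282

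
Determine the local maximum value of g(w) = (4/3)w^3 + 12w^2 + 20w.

g'(w) = 4w^2 + 24w + 20. Setting g'(w) = 0 gives w ∈ {-5, -1}.
Since g''(w) = 8w + 24, we get g''(-5) = -16 < 0 ⇒ local maximum; g''(-1) = 16 > 0 ⇒ local minimum.
The local maximum is g(-5) = 100/3.

100/3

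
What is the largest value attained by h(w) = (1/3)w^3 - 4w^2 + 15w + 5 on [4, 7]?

85/3

The derivative is w^2 - 8w + 15, whose only zero in [4, 7] is w = 5.
Compare values at every candidate in [4, 7]: h(4) = 67/3; h(5) = 65/3; h(7) = 85/3.
Hence the absolute maximum is 85/3 at w = 7.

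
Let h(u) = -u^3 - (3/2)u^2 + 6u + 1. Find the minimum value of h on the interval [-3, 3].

-43/2

Differentiating, h'(u) = -3u^2 - 3u + 6; which vanishes at u = -2 and u = 1.
Candidates: h(-3) = -7/2, h(-2) = -9, h(1) = 9/2, h(3) = -43/2.
The minimum over the interval is -43/2, attained at u = 3.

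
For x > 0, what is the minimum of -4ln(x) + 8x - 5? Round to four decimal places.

g'(x) = -4/x + 8 = 0 gives x = 1/2.
g''(x) = 4/x², which is positive for x > 0, so this is a local minimum.
g(1/2) = -4·ln(1/2) + 4 - 5 ≈ 1.7726.

1.7726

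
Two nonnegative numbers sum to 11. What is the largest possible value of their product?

121/4

With x + y = 11, the product is P(x) = x(11 − x).
P'(x) = 11 − 2x = 0 gives x = 11/2; P'' = −2 < 0, so this is the maximum.
P = 11/2·11/2 = 121/4.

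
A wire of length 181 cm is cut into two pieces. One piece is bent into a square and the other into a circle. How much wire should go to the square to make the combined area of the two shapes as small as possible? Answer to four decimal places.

101.3779

Let x be the length used for the square. Square side x/4; circle radius (181−x)/(2π).
A(x) = (x/4)² + π·((181−x)/(2π))² = x²/16 + (181−x)²/(4π) for 0 ≤ x ≤ 181. A'(x) = x/8 − (181−x)/(2π) = 0 gives x = 4·181/(π+4) ≈ 101.3779.
A'' = 1/8 + 1/(2π) > 0, so this gives the minimum combined area; x ≈ 101.3779 cm to the square.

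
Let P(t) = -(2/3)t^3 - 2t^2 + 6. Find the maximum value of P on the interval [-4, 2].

50/3

Differentiating, P'(t) = -2t^2 - 4t; which vanishes at t = -2 and t = 0.
Evaluating at the critical points and endpoints: P(-4) = 50/3,  P(-2) = 10/3,  P(0) = 6,  P(2) = -22/3.
Hence the absolute maximum is 50/3 at t = -4.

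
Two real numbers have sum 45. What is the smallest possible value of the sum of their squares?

2025/2

With a + b = 45, a^2 + b^2 = a^2 + (45 − a)^2.
The derivative 2a − 2(45 − a) = 4a − 90 vanishes at a = 45/2; second derivative 4 > 0, a minimum.
The minimum is 2·(45/2)^2 = 2025/2.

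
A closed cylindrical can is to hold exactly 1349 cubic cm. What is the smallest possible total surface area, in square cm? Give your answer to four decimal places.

675.8586

With radius r and height h, πr²h = 1349 so h = 1349/(πr²), and S(r) = 2πr² + 2πrh = 2πr² + 2·1349/r.
S'(r) = 4πr − 2·1349/r² = 0 ⇒ r³ = 1349/(2π), so r ≈ 5.9879 and h = 2r ≈ 11.9759.
S''(r) = 4π + 4·1349/r³ > 0, so this is the minimum; S ≈ 675.8586.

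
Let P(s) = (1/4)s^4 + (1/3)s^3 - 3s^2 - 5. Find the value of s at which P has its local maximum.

P'(s) = s^3 + s^2 - 6s = 0 at s = -3, 0, 2.
Since P''(s) = 3s^2 + 2s - 6, we get P''(-3) = 15 > 0 ⇒ local minimum; P''(0) = -6 < 0 ⇒ local maximum; P''(2) = 10 > 0 ⇒ local minimum.
So the local maximum value is P(0) = -5.

0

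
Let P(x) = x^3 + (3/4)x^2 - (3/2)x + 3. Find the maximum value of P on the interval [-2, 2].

11

The derivative is 3x^2 + (3/2)x - 3/2, which vanishes at x = -1 and x = 1/2.
Candidates: P(-2) = 1; P(-1) = 17/4; P(1/2) = 41/16; P(2) = 11.
So the maximum is P(2) = 11.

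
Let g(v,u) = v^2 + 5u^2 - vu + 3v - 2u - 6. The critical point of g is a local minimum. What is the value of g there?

∂g/∂v = 2v - u + 3 = 0 and ∂g/∂u = -v + 10u - 2 = 0, so (v, u) = (-28/19, 1/19).
The Hessian has g_{vv} = 2, g_{uu} = 10, g_{vu} = -1, giving D = 19 > 0 with g_{vv} > 0, so the point is a local minimum.
g(-28/19, 1/19) = -157/19.

-157/19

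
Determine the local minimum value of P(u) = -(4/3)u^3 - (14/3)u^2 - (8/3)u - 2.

-14/3

Critical points: P'(u) = -4u^2 - (28/3)u - 8/3 vanishes at u = -2, -1/3.
Second-derivative test with P''(u) = -8u - 28/3: P''(-2) = 20/3 > 0 ⇒ local minimum; P''(-1/3) = -20/3 < 0 ⇒ local maximum.
The local minimum is P(-2) = -14/3.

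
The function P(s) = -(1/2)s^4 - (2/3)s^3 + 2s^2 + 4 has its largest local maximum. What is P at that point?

28/3

P'(s) = -2s^3 - 2s^2 + 4s. Setting P'(s) = 0 gives s ∈ {-2, 0, 1}.
P''(s) = -6s^2 - 4s + 4. P''(-2) = -12 < 0 ⇒ local maximum; P''(0) = 4 > 0 ⇒ local minimum; P''(1) = -6 < 0 ⇒ local maximum.
So the largest local maximum value is P(-2) = 28/3.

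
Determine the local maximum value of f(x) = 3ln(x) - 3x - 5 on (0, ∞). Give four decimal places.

-8.0000

f'(x) = 3/x − 3 = 0 gives x = 1.
f''(x) = -3/x², which is negative for x > 0, so this is a local maximum.
f(1) = 3·ln(1) - 3 - 5 ≈ -8.0000.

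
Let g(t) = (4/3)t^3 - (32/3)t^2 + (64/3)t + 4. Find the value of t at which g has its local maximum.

4/3

Critical points: g'(t) = 4t^2 - (64/3)t + 64/3 vanishes at t = 4/3, 4.
g''(t) = 8t - 64/3. g''(4/3) = -32/3 < 0 ⇒ local maximum; g''(4) = 32/3 > 0 ⇒ local minimum.
The local maximum is g(4/3) = 1348/81.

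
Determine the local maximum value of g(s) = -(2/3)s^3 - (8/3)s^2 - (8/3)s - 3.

g'(s) = -2s^2 - (16/3)s - 8/3 = 0 at s = -2, -2/3.
Since g''(s) = -4s - 16/3, we get g''(-2) = 8/3 > 0 ⇒ local minimum; g''(-2/3) = -8/3 < 0 ⇒ local maximum.
Thus g has its local maximum at s = -2/3, with value -179/81.

-179/81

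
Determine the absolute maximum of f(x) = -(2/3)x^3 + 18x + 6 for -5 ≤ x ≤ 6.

f'(x) = -2x^2 + 18, which vanishes at x = -3 and x = 3.
Compare values at every candidate in [-5, 6]: f(-5) = -2/3, f(-3) = -30, f(3) = 42, f(6) = -30.
The maximum over the interval is 42, attained at x = 3.

42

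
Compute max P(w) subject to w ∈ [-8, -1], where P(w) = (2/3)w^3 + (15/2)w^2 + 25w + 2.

The derivative is 2w^2 + 15w + 25, which vanishes at w = -5 and w = -5/2.
Candidates: P(-8) = -178/3, P(-5) = -113/6, P(-5/2) = -577/24, P(-1) = -97/6.
The maximum over the interval is -97/6, attained at w = -1.

-97/6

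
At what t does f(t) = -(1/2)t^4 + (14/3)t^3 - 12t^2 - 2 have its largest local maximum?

Critical points: f'(t) = -2t^3 + 14t^2 - 24t vanishes at t = 0, 3, 4.
f''(t) = -6t^2 + 28t - 24. f''(0) = -24 < 0 ⇒ local maximum; f''(3) = 6 > 0 ⇒ local minimum; f''(4) = -8 < 0 ⇒ local maximum.
The largest local maximum is f(0) = -2.

0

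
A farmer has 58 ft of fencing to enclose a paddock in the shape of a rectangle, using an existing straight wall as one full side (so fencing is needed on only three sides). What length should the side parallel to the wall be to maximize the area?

Let the sides perpendicular to the wall have length x and the parallel side y, so 2x + y = 58 and the area is A = xy = x(58 − 2x).
A'(x) = 58 − 4x = 0 gives x = 29/2, and A''(x) = −4 < 0 confirms a maximum.
Then y = 58 − 2·29/2 = 29 and A = 841/2.

29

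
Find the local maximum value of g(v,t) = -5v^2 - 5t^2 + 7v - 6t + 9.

53/4

∂g/∂v = -10v + 7 = 0 and ∂g/∂t = -10t - 6 = 0, so (v, t) = (7/10, -3/5).
The Hessian has g_{vv} = -10, g_{tt} = -10, g_{vt} = 0, giving D = 100 > 0 with g_{vv} < 0, so the point is a local maximum.
g(7/10, -3/5) = 53/4.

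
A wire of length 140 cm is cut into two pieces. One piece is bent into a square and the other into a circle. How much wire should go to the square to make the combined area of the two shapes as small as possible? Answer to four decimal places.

Let x be the length used for the square. Square side x/4; circle radius (140−x)/(2π).
A(x) = (x/4)² + π·((140−x)/(2π))² = x²/16 + (140−x)²/(4π) for 0 ≤ x ≤ 140. A'(x) = x/8 − (140−x)/(2π) = 0 gives x = 4·140/(π+4) ≈ 78.4139.
A'' = 1/8 + 1/(2π) > 0, so this gives the minimum combined area; x ≈ 78.4139 cm to the square.

78.4139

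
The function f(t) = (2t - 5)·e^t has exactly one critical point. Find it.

3/2

f'(t) = 2·e^t + (2t - 5)·1·e^t = (2t - 3)·e^t. Since e^t > 0, the only critical point is t = 3/2.
f''(3/2) has the same sign as 2 > 0, so this is a local minimum.
f(3/2) = (-2)·e^(3/2) ≈ -8.9634.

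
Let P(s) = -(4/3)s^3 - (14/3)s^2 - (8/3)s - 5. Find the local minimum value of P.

P'(s) = -4s^2 - (28/3)s - 8/3 = 0 at s = -2, -1/3.
Since P''(s) = -8s - 28/3, we get P''(-2) = 20/3 > 0 ⇒ local minimum; P''(-1/3) = -20/3 < 0 ⇒ local maximum.
The local minimum is P(-2) = -23/3.

-23/3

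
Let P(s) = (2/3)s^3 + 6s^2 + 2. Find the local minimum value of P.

Critical points: P'(s) = 2s^2 + 12s vanishes at s = -6, 0.
P''(s) = 4s + 12. P''(-6) = -12 < 0 ⇒ local maximum; P''(0) = 12 > 0 ⇒ local minimum.
Thus P has its local minimum at s = 0, with value 2.

2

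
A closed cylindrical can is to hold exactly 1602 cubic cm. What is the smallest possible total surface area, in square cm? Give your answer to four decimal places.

With radius r and height h, πr²h = 1602 so h = 1602/(πr²), and S(r) = 2πr² + 2πrh = 2πr² + 2·1602/r.
S'(r) = 4πr − 2·1602/r² = 0 ⇒ r³ = 1602/(2π), so r ≈ 6.3410 and h = 2r ≈ 12.6821.
S''(r) = 4π + 4·1602/r³ > 0, so this is the minimum; S ≈ 757.9192.

757.9192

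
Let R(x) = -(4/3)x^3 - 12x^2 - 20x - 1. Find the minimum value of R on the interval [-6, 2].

The derivative is -4x^2 - 24x - 20, which vanishes at x = -5 and x = -1.
Evaluating at the critical points and endpoints: R(-6) = -25; R(-5) = -103/3; R(-1) = 25/3; R(2) = -299/3.
Hence the absolute minimum is -299/3 at x = 2.

-299/3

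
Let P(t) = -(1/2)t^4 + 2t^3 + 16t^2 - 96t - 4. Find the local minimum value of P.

-269/2

P'(t) = -2t^3 + 6t^2 + 32t - 96 = 0 at t = -4, 3, 4.
P''(t) = -6t^2 + 12t + 32. P''(-4) = -112 < 0 ⇒ local maximum; P''(3) = 14 > 0 ⇒ local minimum; P''(4) = -16 < 0 ⇒ local maximum.
So the local minimum value is P(3) = -269/2.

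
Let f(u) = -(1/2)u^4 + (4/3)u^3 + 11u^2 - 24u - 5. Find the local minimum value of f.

f'(u) = -2u^3 + 4u^2 + 22u - 24. Setting f'(u) = 0 gives u ∈ {-3, 1, 4}.
f''(u) = -6u^2 + 8u + 22. f''(-3) = -56 < 0 ⇒ local maximum; f''(1) = 24 > 0 ⇒ local minimum; f''(4) = -42 < 0 ⇒ local maximum.
The local minimum is f(1) = -103/6.

-103/6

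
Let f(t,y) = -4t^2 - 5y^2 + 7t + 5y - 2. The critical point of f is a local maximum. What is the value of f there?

37/16

∂f/∂t = -8t + 7 = 0 and ∂f/∂y = -10y + 5 = 0, so (t, y) = (7/8, 1/2).
The Hessian has f_{tt} = -8, f_{yy} = -10, f_{ty} = 0, giving D = 80 > 0 with f_{tt} < 0, so the point is a local maximum.
f(7/8, 1/2) = 37/16.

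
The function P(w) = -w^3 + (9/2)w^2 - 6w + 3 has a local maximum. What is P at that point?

1

P'(w) = -3w^2 + 9w - 6. Setting P'(w) = 0 gives w ∈ {1, 2}.
P''(w) = -6w + 9. P''(1) = 3 > 0 ⇒ local minimum; P''(2) = -3 < 0 ⇒ local maximum.
The local maximum is P(2) = 1.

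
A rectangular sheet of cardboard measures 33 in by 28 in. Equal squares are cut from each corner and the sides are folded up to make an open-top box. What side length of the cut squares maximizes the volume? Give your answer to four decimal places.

5.0324

With cut size x, the volume is V(x) = x(33 − 2x)(28 − 2x) for 0 < x < 14.
V'(x) = 12x^2 − 244x + 924. Setting V'(x) = 0 gives x ≈ 5.0324 (the root in (0, 14)).
V''(x) = 24x − 244 is negative there, so this is the maximum; V ≈ 2070.0647.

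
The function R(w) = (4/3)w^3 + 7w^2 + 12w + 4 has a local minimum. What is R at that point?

-11/4

R'(w) = 4w^2 + 14w + 12. Setting R'(w) = 0 gives w ∈ {-2, -3/2}.
Second-derivative test with R''(w) = 8w + 14: R''(-2) = -2 < 0 ⇒ local maximum; R''(-3/2) = 2 > 0 ⇒ local minimum.
The local minimum is R(-3/2) = -11/4.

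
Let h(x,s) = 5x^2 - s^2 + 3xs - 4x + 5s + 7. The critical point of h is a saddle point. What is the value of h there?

372/29

∂h/∂x = 10x + 3s - 4 = 0 and ∂h/∂s = 3x - 2s + 5 = 0, so (x, s) = (-7/29, 62/29).
The Hessian has h_{xx} = 10, h_{ss} = -2, h_{xs} = 3, giving D = -29 < 0, so the point is a saddle point.
h(-7/29, 62/29) = 372/29.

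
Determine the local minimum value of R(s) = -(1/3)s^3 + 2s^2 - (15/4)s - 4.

R'(s) = -s^2 + 4s - 15/4 = 0 at s = 3/2, 5/2.
Second-derivative test with R''(s) = -2s + 4: R''(3/2) = 1 > 0 ⇒ local minimum; R''(5/2) = -1 < 0 ⇒ local maximum.
So the local minimum value is R(3/2) = -25/4.

-25/4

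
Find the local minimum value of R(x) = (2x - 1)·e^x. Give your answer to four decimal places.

Differentiating with the product rule gives R'(x) = (2x + 1)·e^x. Since e^x > 0, the only critical point is x = -1/2.
R''(-1/2) has the same sign as 2 > 0, so this is a local minimum.
R(-1/2) = (-2)·e^(-1/2) ≈ -1.2131.

-1.2131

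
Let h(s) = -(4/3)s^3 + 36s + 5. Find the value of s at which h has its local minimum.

-3

Critical points: h'(s) = -4s^2 + 36 vanishes at s = -3, 3.
h''(s) = -8s. h''(-3) = 24 > 0 ⇒ local minimum; h''(3) = -24 < 0 ⇒ local maximum.
The local minimum is h(-3) = -67.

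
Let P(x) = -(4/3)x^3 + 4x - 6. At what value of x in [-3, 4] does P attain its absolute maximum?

The derivative is -4x^2 + 4, which vanishes at x = -1 and x = 1.
Candidates: P(-3) = 18, P(-1) = -26/3, P(1) = -10/3, P(4) = -226/3.
Hence the absolute maximum is 18 at x = -3.

-3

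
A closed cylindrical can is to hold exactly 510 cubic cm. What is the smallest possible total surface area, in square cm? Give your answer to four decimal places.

353.3686

With radius r and height h, πr²h = 510 so h = 510/(πr²), and S(r) = 2πr² + 2πrh = 2πr² + 2·510/r.
S'(r) = 4πr − 2·510/r² = 0 ⇒ r³ = 510/(2π), so r ≈ 4.3298 and h = 2r ≈ 8.6595.
S''(r) = 4π + 4·510/r³ > 0, so this is the minimum; S ≈ 353.3686.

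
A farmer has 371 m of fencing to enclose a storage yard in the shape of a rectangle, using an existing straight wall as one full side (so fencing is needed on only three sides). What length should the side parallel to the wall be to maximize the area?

371/2

Let the sides perpendicular to the wall have length x and the parallel side y, so 2x + y = 371 and the area is A = xy = x(371 − 2x).
A'(x) = 371 − 4x = 0 gives x = 371/4, and A''(x) = −4 < 0 confirms a maximum.
Then y = 371 − 2·371/4 = 371/2 and A = 137641/8.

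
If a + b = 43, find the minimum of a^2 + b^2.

1849/2

With a + b = 43, a^2 + b^2 = a^2 + (43 − a)^2.
The derivative 2a − 2(43 − a) = 4a − 86 vanishes at a = 43/2; second derivative 4 > 0, a minimum.
The minimum is 2·(43/2)^2 = 1849/2.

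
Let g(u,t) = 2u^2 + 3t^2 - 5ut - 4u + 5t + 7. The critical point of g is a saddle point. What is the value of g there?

5

∂g/∂u = 4u - 5t - 4 = 0 and ∂g/∂t = -5u + 6t + 5 = 0, so (u, t) = (1, 0).
The Hessian has g_{uu} = 4, g_{tt} = 6, g_{ut} = -5, giving D = -1 < 0, so the point is a saddle point.
g(1, 0) = 5.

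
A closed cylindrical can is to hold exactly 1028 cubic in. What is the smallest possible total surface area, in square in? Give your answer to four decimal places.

563.8669

With radius r and height h, πr²h = 1028 so h = 1028/(πr²), and S(r) = 2πr² + 2πrh = 2πr² + 2·1028/r.
S'(r) = 4πr − 2·1028/r² = 0 ⇒ r³ = 1028/(2π), so r ≈ 5.4694 and h = 2r ≈ 10.9388.
S''(r) = 4π + 4·1028/r³ > 0, so this is the minimum; S ≈ 563.8669.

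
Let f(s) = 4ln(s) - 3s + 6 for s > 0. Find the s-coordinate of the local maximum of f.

f'(s) = 4/s − 3 = 0 gives s = 4/3.
f''(s) = -4/s², which is negative for s > 0, so this is a local maximum.
f(4/3) = 4·ln(4/3) - 4 + 6 ≈ 3.1507.

4/3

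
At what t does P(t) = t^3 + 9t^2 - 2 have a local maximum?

P'(t) = 3t^2 + 18t. Setting P'(t) = 0 gives t ∈ {-6, 0}.
P''(t) = 6t + 18. P''(-6) = -18 < 0 ⇒ local maximum; P''(0) = 18 > 0 ⇒ local minimum.
Thus P has its local maximum at t = -6, with value 106.

-6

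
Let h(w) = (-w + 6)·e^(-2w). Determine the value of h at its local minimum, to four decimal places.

Differentiating with the product rule gives h'(w) = (2w - 13)·e^(-2w). Since e^(-2w) > 0, the only critical point is w = 13/2.
h''(13/2) has the same sign as 2 > 0, so this is a local minimum.
h(13/2) = (-1/2)·e^(-13) ≈ -0.0000.

-0.0000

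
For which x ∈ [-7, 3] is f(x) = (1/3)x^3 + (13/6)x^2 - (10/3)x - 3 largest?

Differentiating, f'(x) = x^2 + (13/3)x - 10/3; which vanishes at x = -5 and x = 2/3.
Candidates: f(-7) = 73/6; f(-5) = 157/6; f(2/3) = -337/81; f(3) = 31/2.
So the maximum is f(-5) = 157/6.

-5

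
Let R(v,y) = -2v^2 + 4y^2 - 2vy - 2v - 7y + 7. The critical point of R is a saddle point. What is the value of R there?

∂R/∂v = -4v - 2y - 2 = 0 and ∂R/∂y = -2v + 8y - 7 = 0, so (v, y) = (-5/6, 2/3).
The Hessian has R_{vv} = -4, R_{yy} = 8, R_{vy} = -2, giving D = -36 < 0, so the point is a saddle point.
R(-5/6, 2/3) = 11/2.

11/2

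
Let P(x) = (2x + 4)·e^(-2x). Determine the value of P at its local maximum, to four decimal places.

20.0855

P'(x) = 2·e^(-2x) + (2x + 4)·(-2)·e^(-2x) = (-4x - 6)·e^(-2x). Since e^(-2x) > 0, the only critical point is x = -3/2.
P''(-3/2) has the same sign as -4 < 0, so this is a local maximum.
P(-3/2) = (1)·e^(3) ≈ 20.0855.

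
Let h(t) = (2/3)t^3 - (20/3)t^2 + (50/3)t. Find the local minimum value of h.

h'(t) = 2t^2 - (40/3)t + 50/3. Setting h'(t) = 0 gives t ∈ {5/3, 5}.
h''(t) = 4t - 40/3. h''(5/3) = -20/3 < 0 ⇒ local maximum; h''(5) = 20/3 > 0 ⇒ local minimum.
So the local minimum value is h(5) = 0.

0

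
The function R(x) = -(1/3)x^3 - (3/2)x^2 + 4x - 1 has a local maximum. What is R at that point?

7/6

R'(x) = -x^2 - 3x + 4. Setting R'(x) = 0 gives x ∈ {-4, 1}.
R''(x) = -2x - 3. R''(-4) = 5 > 0 ⇒ local minimum; R''(1) = -5 < 0 ⇒ local maximum.
The local maximum is R(1) = 7/6.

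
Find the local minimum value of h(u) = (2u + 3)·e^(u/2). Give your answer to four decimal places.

h'(u) = 2·e^(u/2) + (2u + 3)·(1/2)·e^(u/2) = (u + 7/2)·e^(u/2). Since e^(u/2) > 0, the only critical point is u = -7/2.
h''(-7/2) has the same sign as 1 > 0, so this is a local minimum.
h(-7/2) = (-4)·e^(-7/4) ≈ -0.6951.

-0.6951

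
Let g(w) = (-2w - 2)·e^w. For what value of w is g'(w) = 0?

By the product rule, g'(w) = (-2w - 4)·e^w. Since e^w > 0, the only critical point is w = -2.
g''(-2) has the same sign as -2 < 0, so this is a local maximum.
g(-2) = (2)·e^(-2) ≈ 0.2707.

-2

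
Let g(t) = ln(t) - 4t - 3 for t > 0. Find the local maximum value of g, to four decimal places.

-5.3863

g'(t) = 1/t − 4 = 0 gives t = 1/4.
g''(t) = -1/t², which is negative for t > 0, so this is a local maximum.
g(1/4) = 1·ln(1/4) - 1 - 3 ≈ -5.3863.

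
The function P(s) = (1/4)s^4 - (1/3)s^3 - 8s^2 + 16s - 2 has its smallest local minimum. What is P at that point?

Critical points: P'(s) = s^3 - s^2 - 16s + 16 vanishes at s = -4, 1, 4.
Second-derivative test with P''(s) = 3s^2 - 2s - 16: P''(-4) = 40 > 0 ⇒ local minimum; P''(1) = -15 < 0 ⇒ local maximum; P''(4) = 24 > 0 ⇒ local minimum.
The smallest local minimum is P(-4) = -326/3.

-326/3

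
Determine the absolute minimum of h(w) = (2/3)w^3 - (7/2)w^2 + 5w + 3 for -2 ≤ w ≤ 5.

-79/3

The derivative is 2w^2 - 7w + 5, which vanishes at w = 1 and w = 5/2.
Compare values at every candidate in [-2, 5]: h(-2) = -79/3, h(1) = 31/6, h(5/2) = 97/24, h(5) = 143/6.
So the minimum is h(-2) = -79/3.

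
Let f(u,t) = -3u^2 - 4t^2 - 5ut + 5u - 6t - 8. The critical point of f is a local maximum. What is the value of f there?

174/23

∂f/∂u = -6u - 5t + 5 = 0 and ∂f/∂t = -5u - 8t - 6 = 0, so (u, t) = (70/23, -61/23).
The Hessian has f_{uu} = -6, f_{tt} = -8, f_{ut} = -5, giving D = 23 > 0 with f_{uu} < 0, so the point is a local maximum.
f(70/23, -61/23) = 174/23.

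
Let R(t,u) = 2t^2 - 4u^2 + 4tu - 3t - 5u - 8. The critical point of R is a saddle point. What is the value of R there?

-215/24

∂R/∂t = 4t + 4u - 3 = 0 and ∂R/∂u = 4t - 8u - 5 = 0, so (t, u) = (11/12, -1/6).
The Hessian has R_{tt} = 4, R_{uu} = -8, R_{tu} = 4, giving D = -48 < 0, so the point is a saddle point.
R(11/12, -1/6) = -215/24.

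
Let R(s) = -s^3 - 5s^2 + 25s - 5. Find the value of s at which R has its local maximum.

5/3

R'(s) = -3s^2 - 10s + 25 = 0 at s = -5, 5/3.
Since R''(s) = -6s - 10, we get R''(-5) = 20 > 0 ⇒ local minimum; R''(5/3) = -20 < 0 ⇒ local maximum.
So the local maximum value is R(5/3) = 490/27.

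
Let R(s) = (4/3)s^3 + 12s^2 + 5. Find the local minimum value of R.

5

R'(s) = 4s^2 + 24s = 0 at s = -6, 0.
Since R''(s) = 8s + 24, we get R''(-6) = -24 < 0 ⇒ local maximum; R''(0) = 24 > 0 ⇒ local minimum.
The local minimum is R(0) = 5.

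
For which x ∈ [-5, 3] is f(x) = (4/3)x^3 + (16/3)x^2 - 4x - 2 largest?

3

f'(x) = 4x^2 + (32/3)x - 4, which vanishes at x = -3 and x = 1/3.
Candidates: f(-5) = -46/3, f(-3) = 22, f(1/3) = -218/81, f(3) = 70.
Hence the absolute maximum is 70 at x = 3.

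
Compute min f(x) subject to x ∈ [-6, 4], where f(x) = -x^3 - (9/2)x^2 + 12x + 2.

Differentiating, f'(x) = -3x^2 - 9x + 12; which vanishes at x = -4 and x = 1.
Compare values at every candidate in [-6, 4]: f(-6) = -16, f(-4) = -54, f(1) = 17/2, f(4) = -86.
The minimum over the interval is -86, attained at x = 4.

-86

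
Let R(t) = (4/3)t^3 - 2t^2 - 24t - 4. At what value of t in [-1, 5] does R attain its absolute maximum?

Differentiating, R'(t) = 4t^2 - 4t - 24; whose only zero in [-1, 5] is t = 3.
Candidates: R(-1) = 50/3, R(3) = -58, R(5) = -22/3.
So the maximum is R(-1) = 50/3.

-1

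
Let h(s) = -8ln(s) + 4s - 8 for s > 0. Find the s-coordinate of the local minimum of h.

h'(s) = -8/s + 4 = 0 gives s = 2.
h''(s) = 8/s², which is positive for s > 0, so this is a local minimum.
h(2) = -8·ln(2) + 8 - 8 ≈ -5.5452.

2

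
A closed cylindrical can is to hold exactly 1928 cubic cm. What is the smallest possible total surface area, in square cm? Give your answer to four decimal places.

With radius r and height h, πr²h = 1928 so h = 1928/(πr²), and S(r) = 2πr² + 2πrh = 2πr² + 2·1928/r.
S'(r) = 4πr − 2·1928/r² = 0 ⇒ r³ = 1928/(2π), so r ≈ 6.7449 and h = 2r ≈ 13.4898.
S''(r) = 4π + 4·1928/r³ > 0, so this is the minimum; S ≈ 857.5364.

857.5364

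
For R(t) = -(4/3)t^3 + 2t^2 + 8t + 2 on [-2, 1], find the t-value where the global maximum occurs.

The derivative is -4t^2 + 4t + 8, whose only zero in [-2, 1] is t = -1.
Compare values at every candidate in [-2, 1]: R(-2) = 14/3, R(-1) = -8/3, R(1) = 32/3.
Hence the absolute maximum is 32/3 at t = 1.

1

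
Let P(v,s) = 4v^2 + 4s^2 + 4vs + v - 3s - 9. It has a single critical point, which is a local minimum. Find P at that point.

-121/12

∂P/∂v = 8v + 4s + 1 = 0 and ∂P/∂s = 4v + 8s - 3 = 0, so (v, s) = (-5/12, 7/12).
The Hessian has P_{vv} = 8, P_{ss} = 8, P_{vs} = 4, giving D = 48 > 0 with P_{vv} > 0, so the point is a local minimum.
P(-5/12, 7/12) = -121/12.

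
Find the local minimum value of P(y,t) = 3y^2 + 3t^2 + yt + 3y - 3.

-132/35

∂P/∂y = 6y + t + 3 = 0 and ∂P/∂t = y + 6t = 0, so (y, t) = (-18/35, 3/35).
The Hessian has P_{yy} = 6, P_{tt} = 6, P_{yt} = 1, giving D = 35 > 0 with P_{yy} > 0, so the point is a local minimum.
P(-18/35, 3/35) = -132/35.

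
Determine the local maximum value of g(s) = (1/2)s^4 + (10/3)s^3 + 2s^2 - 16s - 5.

49/3

g'(s) = 2s^3 + 10s^2 + 4s - 16. Setting g'(s) = 0 gives s ∈ {-4, -2, 1}.
Since g''(s) = 6s^2 + 20s + 4, we get g''(-4) = 20 > 0 ⇒ local minimum; g''(-2) = -12 < 0 ⇒ local maximum; g''(1) = 30 > 0 ⇒ local minimum.
So the local maximum value is g(-2) = 49/3.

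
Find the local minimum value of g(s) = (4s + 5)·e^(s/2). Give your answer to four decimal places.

-1.5753

g'(s) = 4·e^(s/2) + (4s + 5)·(1/2)·e^(s/2) = (2s + 13/2)·e^(s/2). Since e^(s/2) > 0, the only critical point is s = -13/4.
g''(-13/4) has the same sign as 2 > 0, so this is a local minimum.
g(-13/4) = (-8)·e^(-13/8) ≈ -1.5753.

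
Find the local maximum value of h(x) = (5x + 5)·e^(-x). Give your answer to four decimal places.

5.0000

h'(x) = 5·e^(-x) + (5x + 5)·(-1)·e^(-x) = (-5x)·e^(-x). Since e^(-x) > 0, the only critical point is x = 0.
h''(0) has the same sign as -5 < 0, so this is a local maximum.
h(0) = (5)·e^(0) ≈ 5.0000.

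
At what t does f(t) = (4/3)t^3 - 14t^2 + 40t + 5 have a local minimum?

Critical points: f'(t) = 4t^2 - 28t + 40 vanishes at t = 2, 5.
Since f''(t) = 8t - 28, we get f''(2) = -12 < 0 ⇒ local maximum; f''(5) = 12 > 0 ⇒ local minimum.
Thus f has its local minimum at t = 5, with value 65/3.

5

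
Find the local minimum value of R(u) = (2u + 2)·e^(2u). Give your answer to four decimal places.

Differentiating with the product rule gives R'(u) = (4u + 6)·e^(2u). Since e^(2u) > 0, the only critical point is u = -3/2.
R''(-3/2) has the same sign as 4 > 0, so this is a local minimum.
R(-3/2) = (-1)·e^(-3) ≈ -0.0498.

-0.0498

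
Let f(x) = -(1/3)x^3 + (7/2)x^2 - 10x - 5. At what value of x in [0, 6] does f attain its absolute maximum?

Differentiating, f'(x) = -x^2 + 7x - 10; which vanishes at x = 2 and x = 5.
Evaluating at the critical points and endpoints: f(0) = -5, f(2) = -41/3, f(5) = -55/6, f(6) = -11.
Hence the absolute maximum is -5 at x = 0.

0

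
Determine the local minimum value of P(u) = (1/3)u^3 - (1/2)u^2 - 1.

-7/6

Critical points: P'(u) = u^2 - u vanishes at u = 0, 1.
P''(u) = 2u - 1. P''(0) = -1 < 0 ⇒ local maximum; P''(1) = 1 > 0 ⇒ local minimum.
The local minimum is P(1) = -7/6.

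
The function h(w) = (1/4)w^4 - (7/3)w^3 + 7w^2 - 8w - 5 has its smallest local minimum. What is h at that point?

-31/3

Critical points: h'(w) = w^3 - 7w^2 + 14w - 8 vanishes at w = 1, 2, 4.
h''(w) = 3w^2 - 14w + 14. h''(1) = 3 > 0 ⇒ local minimum; h''(2) = -2 < 0 ⇒ local maximum; h''(4) = 6 > 0 ⇒ local minimum.
So the smallest local minimum value is h(4) = -31/3.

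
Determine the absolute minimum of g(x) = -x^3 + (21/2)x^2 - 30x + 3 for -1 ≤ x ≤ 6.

-23

g'(x) = -3x^2 + 21x - 30, which vanishes at x = 2 and x = 5.
Candidates: g(-1) = 89/2, g(2) = -23, g(5) = -19/2, g(6) = -15.
Hence the absolute minimum is -23 at x = 2.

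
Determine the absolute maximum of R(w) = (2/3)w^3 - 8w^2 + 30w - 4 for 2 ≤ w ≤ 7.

R'(w) = 2w^2 - 16w + 30, which vanishes at w = 3 and w = 5.
Candidates: R(2) = 88/3,  R(3) = 32,  R(5) = 88/3,  R(7) = 128/3.
The maximum over the interval is 128/3, attained at w = 7.

128/3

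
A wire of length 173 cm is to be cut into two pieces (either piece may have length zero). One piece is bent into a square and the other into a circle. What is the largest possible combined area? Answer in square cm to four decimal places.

2381.6741

Let x be the length used for the square. Square side x/4; circle radius (173−x)/(2π).
A(x) = (x/4)² + π·((173−x)/(2π))² = x²/16 + (173−x)²/(4π) for 0 ≤ x ≤ 173. A'(x) = x/8 − (173−x)/(2π) = 0 gives x = 4·173/(π+4) ≈ 96.8972.
A'' > 0, so the interior critical point is a minimum; the maximum is at an endpoint. A(0) = 2381.6741 and A(173) = 1870.5625, so the largest area is 2381.6741.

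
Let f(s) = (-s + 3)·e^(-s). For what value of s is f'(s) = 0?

By the product rule, f'(s) = (s - 4)·e^(-s). Since e^(-s) > 0, the only critical point is s = 4.
f''(4) has the same sign as 1 > 0, so this is a local minimum.
f(4) = (-1)·e^(-4) ≈ -0.0183.

4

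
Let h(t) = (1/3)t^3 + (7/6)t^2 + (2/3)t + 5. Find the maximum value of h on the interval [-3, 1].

Differentiating, h'(t) = t^2 + (7/3)t + 2/3; which vanishes at t = -2 and t = -1/3.
Compare values at every candidate in [-3, 1]: h(-3) = 9/2, h(-2) = 17/3, h(-1/3) = 793/162, h(1) = 43/6.
So the maximum is h(1) = 43/6.

43/6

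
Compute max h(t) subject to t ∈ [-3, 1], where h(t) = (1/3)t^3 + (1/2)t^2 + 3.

h'(t) = t^2 + t, which vanishes at t = -1 and t = 0.
Compare values at every candidate in [-3, 1]: h(-3) = -3/2,  h(-1) = 19/6,  h(0) = 3,  h(1) = 23/6.
The maximum over the interval is 23/6, attained at t = 1.

23/6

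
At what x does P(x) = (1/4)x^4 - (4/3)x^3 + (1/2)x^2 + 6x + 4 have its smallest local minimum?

-1

P'(x) = x^3 - 4x^2 + x + 6 = 0 at x = -1, 2, 3.
Second-derivative test with P''(x) = 3x^2 - 8x + 1: P''(-1) = 12 > 0 ⇒ local minimum; P''(2) = -3 < 0 ⇒ local maximum; P''(3) = 4 > 0 ⇒ local minimum.
Thus P has its smallest local minimum at x = -1, with value 1/12.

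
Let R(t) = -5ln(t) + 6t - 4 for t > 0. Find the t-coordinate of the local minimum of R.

R'(t) = -5/t + 6 = 0 gives t = 5/6.
R''(t) = 5/t², which is positive for t > 0, so this is a local minimum.
R(5/6) = -5·ln(5/6) + 5 - 4 ≈ 1.9116.

5/6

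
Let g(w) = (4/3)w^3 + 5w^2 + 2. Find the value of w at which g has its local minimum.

0

g'(w) = 4w^2 + 10w = 0 at w = -5/2, 0.
g''(w) = 8w + 10. g''(-5/2) = -10 < 0 ⇒ local maximum; g''(0) = 10 > 0 ⇒ local minimum.
Thus g has its local minimum at w = 0, with value 2.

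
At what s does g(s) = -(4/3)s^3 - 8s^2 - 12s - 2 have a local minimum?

-3

Critical points: g'(s) = -4s^2 - 16s - 12 vanishes at s = -3, -1.
Since g''(s) = -8s - 16, we get g''(-3) = 8 > 0 ⇒ local minimum; g''(-1) = -8 < 0 ⇒ local maximum.
Thus g has its local minimum at s = -3, with value -2.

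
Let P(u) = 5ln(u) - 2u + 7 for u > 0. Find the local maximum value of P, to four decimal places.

6.5815

P'(u) = 5/u − 2 = 0 gives u = 5/2.
P''(u) = -5/u², which is negative for u > 0, so this is a local maximum.
P(5/2) = 5·ln(5/2) - 5 + 7 ≈ 6.5815.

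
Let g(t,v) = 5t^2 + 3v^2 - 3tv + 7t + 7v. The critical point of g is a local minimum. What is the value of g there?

-539/51

∂g/∂t = 10t - 3v + 7 = 0 and ∂g/∂v = -3t + 6v + 7 = 0, so (t, v) = (-21/17, -91/51).
The Hessian has g_{tt} = 10, g_{vv} = 6, g_{tv} = -3, giving D = 51 > 0 with g_{tt} > 0, so the point is a local minimum.
g(-21/17, -91/51) = -539/51.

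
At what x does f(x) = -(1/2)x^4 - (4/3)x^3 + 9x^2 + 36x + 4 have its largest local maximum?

f'(x) = -2x^3 - 4x^2 + 18x + 36. Setting f'(x) = 0 gives x ∈ {-3, -2, 3}.
f''(x) = -6x^2 - 8x + 18. f''(-3) = -12 < 0 ⇒ local maximum; f''(-2) = 10 > 0 ⇒ local minimum; f''(3) = -60 < 0 ⇒ local maximum.
The largest local maximum is f(3) = 233/2.

3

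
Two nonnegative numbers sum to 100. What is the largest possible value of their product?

With x + y = 100, the product is P(x) = x(100 − x).
P'(x) = 100 − 2x = 0 gives x = 50; P'' = −2 < 0, so this is the maximum.
P = 50·50 = 2500.

2500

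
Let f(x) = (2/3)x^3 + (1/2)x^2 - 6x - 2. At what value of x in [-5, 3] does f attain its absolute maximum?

Differentiating, f'(x) = 2x^2 + x - 6; which vanishes at x = -2 and x = 3/2.
Evaluating at the critical points and endpoints: f(-5) = -257/6, f(-2) = 20/3, f(3/2) = -61/8, f(3) = 5/2.
Hence the absolute maximum is 20/3 at x = -2.

-2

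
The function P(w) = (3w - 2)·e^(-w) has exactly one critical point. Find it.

By the product rule, P'(w) = (-3w + 5)·e^(-w). Since e^(-w) > 0, the only critical point is w = 5/3.
P''(5/3) has the same sign as -3 < 0, so this is a local maximum.
P(5/3) = (3)·e^(-5/3) ≈ 0.5666.

5/3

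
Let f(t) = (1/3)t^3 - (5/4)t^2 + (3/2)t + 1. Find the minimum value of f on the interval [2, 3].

Differentiating, f'(t) = t^2 - (5/2)t + 3/2; which has no zeros in [2, 3].
Evaluating at the critical points and endpoints: f(2) = 5/3,  f(3) = 13/4.
Hence the absolute minimum is 5/3 at t = 2.

5/3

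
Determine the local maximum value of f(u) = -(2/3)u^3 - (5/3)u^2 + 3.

f'(u) = -2u^2 - (10/3)u = 0 at u = -5/3, 0.
Since f''(u) = -4u - 10/3, we get f''(-5/3) = 10/3 > 0 ⇒ local minimum; f''(0) = -10/3 < 0 ⇒ local maximum.
The local maximum is f(0) = 3.

3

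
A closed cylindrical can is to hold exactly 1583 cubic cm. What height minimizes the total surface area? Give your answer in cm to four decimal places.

12.6318

With radius r and height h, πr²h = 1583 so h = 1583/(πr²), and S(r) = 2πr² + 2πrh = 2πr² + 2·1583/r.
S'(r) = 4πr − 2·1583/r² = 0 ⇒ r³ = 1583/(2π), so r ≈ 6.3159 and h = 2r ≈ 12.6318.
S''(r) = 4π + 4·1583/r³ > 0, so this is the minimum; S ≈ 751.9145.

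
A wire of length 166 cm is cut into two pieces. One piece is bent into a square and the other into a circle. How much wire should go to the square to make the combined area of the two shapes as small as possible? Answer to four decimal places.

92.9765

Let x be the length used for the square. Square side x/4; circle radius (166−x)/(2π).
A(x) = (x/4)² + π·((166−x)/(2π))² = x²/16 + (166−x)²/(4π) for 0 ≤ x ≤ 166. A'(x) = x/8 − (166−x)/(2π) = 0 gives x = 4·166/(π+4) ≈ 92.9765.
A'' = 1/8 + 1/(2π) > 0, so this gives the minimum combined area; x ≈ 92.9765 cm to the square.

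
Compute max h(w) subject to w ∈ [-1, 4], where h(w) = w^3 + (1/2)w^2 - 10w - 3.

29

The derivative is 3w^2 + w - 10, whose only zero in [-1, 4] is w = 5/3.
Compare values at every candidate in [-1, 4]: h(-1) = 13/2,  h(5/3) = -737/54,  h(4) = 29.
The maximum over the interval is 29, attained at w = 4.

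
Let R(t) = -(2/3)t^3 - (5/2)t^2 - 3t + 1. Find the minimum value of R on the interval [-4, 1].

Differentiating, R'(t) = -2t^2 - 5t - 3; which vanishes at t = -3/2 and t = -1.
Compare values at every candidate in [-4, 1]: R(-4) = 47/3,  R(-3/2) = 17/8,  R(-1) = 13/6,  R(1) = -31/6.
Hence the absolute minimum is -31/6 at t = 1.

-31/6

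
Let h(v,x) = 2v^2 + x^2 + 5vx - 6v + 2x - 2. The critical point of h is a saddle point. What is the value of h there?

∂h/∂v = 4v + 5x - 6 = 0 and ∂h/∂x = 5v + 2x + 2 = 0, so (v, x) = (-22/17, 38/17).
The Hessian has h_{vv} = 4, h_{xx} = 2, h_{vx} = 5, giving D = -17 < 0, so the point is a saddle point.
h(-22/17, 38/17) = 70/17.

70/17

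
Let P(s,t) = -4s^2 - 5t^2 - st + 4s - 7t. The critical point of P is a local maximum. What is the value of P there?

∂P/∂s = -8s - t + 4 = 0 and ∂P/∂t = -s - 10t - 7 = 0, so (s, t) = (47/79, -60/79).
The Hessian has P_{ss} = -8, P_{tt} = -10, P_{st} = -1, giving D = 79 > 0 with P_{ss} < 0, so the point is a local maximum.
P(47/79, -60/79) = 304/79.

304/79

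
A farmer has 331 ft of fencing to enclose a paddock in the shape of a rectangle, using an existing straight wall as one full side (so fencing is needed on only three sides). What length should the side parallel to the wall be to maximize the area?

Let the sides perpendicular to the wall have length x and the parallel side y, so 2x + y = 331 and the area is A = xy = x(331 − 2x).
A'(x) = 331 − 4x = 0 gives x = 331/4, and A''(x) = −4 < 0 confirms a maximum.
Then y = 331 − 2·331/4 = 331/2 and A = 109561/8.

331/2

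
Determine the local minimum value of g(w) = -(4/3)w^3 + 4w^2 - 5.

-5

Critical points: g'(w) = -4w^2 + 8w vanishes at w = 0, 2.
Since g''(w) = -8w + 8, we get g''(0) = 8 > 0 ⇒ local minimum; g''(2) = -8 < 0 ⇒ local maximum.
So the local minimum value is g(0) = -5.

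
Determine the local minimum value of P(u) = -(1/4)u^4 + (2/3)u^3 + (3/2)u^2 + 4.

Critical points: P'(u) = -u^3 + 2u^2 + 3u vanishes at u = -1, 0, 3.
P''(u) = -3u^2 + 4u + 3. P''(-1) = -4 < 0 ⇒ local maximum; P''(0) = 3 > 0 ⇒ local minimum; P''(3) = -12 < 0 ⇒ local maximum.
So the local minimum value is P(0) = 4.

4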